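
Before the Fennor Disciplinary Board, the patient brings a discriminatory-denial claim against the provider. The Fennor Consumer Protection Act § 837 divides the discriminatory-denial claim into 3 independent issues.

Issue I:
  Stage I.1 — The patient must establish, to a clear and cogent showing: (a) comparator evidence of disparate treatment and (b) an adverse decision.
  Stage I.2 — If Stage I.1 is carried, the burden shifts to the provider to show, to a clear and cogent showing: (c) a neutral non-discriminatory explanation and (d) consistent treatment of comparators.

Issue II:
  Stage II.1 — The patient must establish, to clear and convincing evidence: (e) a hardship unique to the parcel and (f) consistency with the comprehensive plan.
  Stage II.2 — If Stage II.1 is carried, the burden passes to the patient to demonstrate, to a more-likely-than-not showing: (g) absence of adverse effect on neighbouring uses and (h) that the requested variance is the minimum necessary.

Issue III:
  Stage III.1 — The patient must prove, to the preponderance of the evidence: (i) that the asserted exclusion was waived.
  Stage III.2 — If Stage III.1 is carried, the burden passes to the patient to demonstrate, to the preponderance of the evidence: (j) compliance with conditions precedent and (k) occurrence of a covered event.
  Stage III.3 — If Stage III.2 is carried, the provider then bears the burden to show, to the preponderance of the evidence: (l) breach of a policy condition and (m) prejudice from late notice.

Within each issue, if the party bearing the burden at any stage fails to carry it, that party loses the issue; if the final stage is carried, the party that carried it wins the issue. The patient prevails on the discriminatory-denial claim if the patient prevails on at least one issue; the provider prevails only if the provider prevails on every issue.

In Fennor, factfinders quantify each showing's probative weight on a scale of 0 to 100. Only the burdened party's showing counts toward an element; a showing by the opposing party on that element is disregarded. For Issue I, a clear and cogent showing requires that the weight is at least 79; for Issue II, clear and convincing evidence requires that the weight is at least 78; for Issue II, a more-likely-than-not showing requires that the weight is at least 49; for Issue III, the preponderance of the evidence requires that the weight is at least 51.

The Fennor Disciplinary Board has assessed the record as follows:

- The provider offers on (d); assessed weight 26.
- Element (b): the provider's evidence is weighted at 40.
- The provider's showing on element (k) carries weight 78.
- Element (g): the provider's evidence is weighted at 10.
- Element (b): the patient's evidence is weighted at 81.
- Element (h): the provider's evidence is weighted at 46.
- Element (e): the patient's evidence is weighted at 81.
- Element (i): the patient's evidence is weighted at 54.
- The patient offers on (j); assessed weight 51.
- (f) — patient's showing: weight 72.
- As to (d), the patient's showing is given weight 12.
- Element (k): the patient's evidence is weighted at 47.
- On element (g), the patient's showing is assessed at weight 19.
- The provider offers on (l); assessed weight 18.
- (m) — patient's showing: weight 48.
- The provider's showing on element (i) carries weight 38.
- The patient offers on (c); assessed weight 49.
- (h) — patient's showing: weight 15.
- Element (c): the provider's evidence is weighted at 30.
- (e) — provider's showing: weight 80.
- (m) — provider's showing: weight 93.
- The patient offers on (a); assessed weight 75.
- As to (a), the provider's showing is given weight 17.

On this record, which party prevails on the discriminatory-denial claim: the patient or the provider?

provider

— Issue I —
Stage I.1 — burden on patient; standard: a clear and cogent showing (weight is at least 79).
    (a): 75 (provider's 17 disregarded) < 79 [not met]
    (b): 81 (provider's 40 disregarded) ≥ 79 [met]
  Not every element is met, so the patient fails to carry Stage I.1.
The provider prevails on this issue.
— Issue II —
At Stage II.1 the patient must meet clear and convincing evidence (weight is at least 78): on (e) the weight is 81 (the provider's 80 is given no effect), ≥ 78, so (e) meets the standard; on (f) the weight is 72, which does not reach 78, so (f) does not meet the standard.
  The patient does not carry Stage II.1.
So the provider prevails on this issue.
— Issue III —
Stage III.1 — burden on patient; standard: the preponderance of the evidence (weight is at least 51).
    (i): 54 (provider's 38 disregarded) ≥ 51 [met]
  Stage III.1 carried; the burden remains with the patient.
Stage III.2 — burden on patient; standard: the preponderance of the evidence (weight is at least 51).
    (j): 51 ≥ 51 [met]
    (k): 47 (provider's 78 disregarded) < 51 [not met]
  The patient does not carry Stage III.2.
So the provider prevails on this issue.
Per-issue: Issue I → provider; Issue II → provider; Issue III → provider. The patient must prevail on at least one issue; overall, the provider prevails.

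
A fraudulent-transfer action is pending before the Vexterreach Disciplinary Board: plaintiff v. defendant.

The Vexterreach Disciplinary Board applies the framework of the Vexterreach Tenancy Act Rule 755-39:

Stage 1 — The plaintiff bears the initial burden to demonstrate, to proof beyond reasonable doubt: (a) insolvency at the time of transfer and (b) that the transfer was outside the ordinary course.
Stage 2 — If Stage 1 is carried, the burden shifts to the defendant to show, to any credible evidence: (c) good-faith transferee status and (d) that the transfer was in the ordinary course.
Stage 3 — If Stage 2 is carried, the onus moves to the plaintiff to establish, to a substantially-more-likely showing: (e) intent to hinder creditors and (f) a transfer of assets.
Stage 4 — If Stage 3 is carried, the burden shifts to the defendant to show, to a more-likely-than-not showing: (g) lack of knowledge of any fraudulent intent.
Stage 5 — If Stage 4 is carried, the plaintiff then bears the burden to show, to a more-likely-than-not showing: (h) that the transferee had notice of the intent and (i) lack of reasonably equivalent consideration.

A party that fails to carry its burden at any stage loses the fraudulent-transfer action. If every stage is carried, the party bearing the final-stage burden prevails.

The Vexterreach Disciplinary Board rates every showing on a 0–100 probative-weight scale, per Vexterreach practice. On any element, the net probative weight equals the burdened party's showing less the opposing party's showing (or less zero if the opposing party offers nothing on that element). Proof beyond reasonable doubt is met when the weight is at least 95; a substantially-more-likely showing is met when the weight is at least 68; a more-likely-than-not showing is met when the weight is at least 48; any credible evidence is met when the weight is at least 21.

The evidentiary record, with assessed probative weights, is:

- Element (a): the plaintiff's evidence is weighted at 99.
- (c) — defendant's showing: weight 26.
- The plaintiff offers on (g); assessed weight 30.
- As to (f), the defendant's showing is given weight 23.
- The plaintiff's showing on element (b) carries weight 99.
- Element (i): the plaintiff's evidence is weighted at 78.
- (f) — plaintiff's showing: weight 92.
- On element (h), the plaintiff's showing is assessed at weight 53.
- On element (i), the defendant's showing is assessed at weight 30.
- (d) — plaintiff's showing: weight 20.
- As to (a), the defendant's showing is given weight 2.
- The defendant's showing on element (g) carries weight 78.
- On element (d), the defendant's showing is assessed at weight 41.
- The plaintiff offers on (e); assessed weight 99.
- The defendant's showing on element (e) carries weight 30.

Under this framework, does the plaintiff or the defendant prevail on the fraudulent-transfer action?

At Stage 1 the plaintiff must meet proof beyond reasonable doubt (weight is at least 95): on (a) the weight is 99 less the opposing 2 gives net 97, which does reach 95, so (a) meets the standard; on (b) the weight is 99, ≥ 95, so (b) meets the standard.
  Stage 1 is satisfied; the onus moves to the defendant.
At Stage 2 the defendant must meet any credible evidence (weight is at least 21): on (c) the weight is 26, ≥ 21, so (c) meets the standard; on (d) the weight is 41 less the opposing 20 gives net 21, ≥ 21, so (d) meets the standard.
  Stage 2 is satisfied; the onus moves to the plaintiff.
At Stage 3 the plaintiff must meet a substantially-more-likely showing (weight is at least 68): on (e) the weight is 99 less the opposing 30 gives net 69, which does reach 68, so (e) meets the standard; on (f) the weight is 92 less the opposing 23 gives net 69, which does reach 68, so (f) meets the standard.
  All elements met. The burden passes to the defendant.
At Stage 4 the defendant must meet a more-likely-than-not showing (weight is at least 48): on (g) the weight is 78 less the opposing 30 gives net 48, ≥ 48, so (g) meets the standard.
  Stage 4 is satisfied; the onus moves to the plaintiff.
At Stage 5 the plaintiff must meet a more-likely-than-not showing (weight is at least 48): on (h) the weight is 53, which does reach 48, so (h) meets the standard; on (i) the weight is 78 less the opposing 30 gives net 48, ≥ 48, so (i) meets the standard.
  All elements met at the final stage.
With every stage satisfied, the plaintiff prevails.

plaintiff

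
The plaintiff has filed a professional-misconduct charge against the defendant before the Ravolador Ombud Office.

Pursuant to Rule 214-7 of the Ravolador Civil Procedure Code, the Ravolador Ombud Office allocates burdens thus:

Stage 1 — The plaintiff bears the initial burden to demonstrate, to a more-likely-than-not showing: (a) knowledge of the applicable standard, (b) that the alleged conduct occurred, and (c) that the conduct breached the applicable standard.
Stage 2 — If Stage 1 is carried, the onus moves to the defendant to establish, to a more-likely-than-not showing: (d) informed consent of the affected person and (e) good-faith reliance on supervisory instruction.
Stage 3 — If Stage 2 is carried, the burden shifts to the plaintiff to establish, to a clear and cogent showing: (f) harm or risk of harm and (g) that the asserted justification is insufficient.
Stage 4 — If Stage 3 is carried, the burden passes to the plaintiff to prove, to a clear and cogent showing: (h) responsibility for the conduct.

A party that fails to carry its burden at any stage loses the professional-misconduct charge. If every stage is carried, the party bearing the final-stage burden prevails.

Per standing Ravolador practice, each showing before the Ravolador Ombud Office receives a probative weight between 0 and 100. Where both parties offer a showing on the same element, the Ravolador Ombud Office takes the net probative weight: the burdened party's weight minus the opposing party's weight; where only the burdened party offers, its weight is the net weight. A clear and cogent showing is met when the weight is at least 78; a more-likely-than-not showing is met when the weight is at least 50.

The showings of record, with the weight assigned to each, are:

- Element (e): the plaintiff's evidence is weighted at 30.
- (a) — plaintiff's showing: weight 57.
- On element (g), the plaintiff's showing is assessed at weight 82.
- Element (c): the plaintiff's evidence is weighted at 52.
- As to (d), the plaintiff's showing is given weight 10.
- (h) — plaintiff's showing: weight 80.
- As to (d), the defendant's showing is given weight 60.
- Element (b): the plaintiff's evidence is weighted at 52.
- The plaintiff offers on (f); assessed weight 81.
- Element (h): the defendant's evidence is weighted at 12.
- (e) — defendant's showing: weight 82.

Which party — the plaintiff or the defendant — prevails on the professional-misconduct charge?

Stage 1 (plaintiff, a more-likely-than-not showing, weight is at least 50): (a) 57 ≥ 50 — meets; (b) 52 ≥ 50 — meets; (c) 52 ≥ 50 — meets.
  All elements met. The burden passes to the defendant.
Stage 2 (defendant, a more-likely-than-not showing, weight is at least 50): (d) net 60−10=50 ≥ 50 — meets; (e) net 82−30=52 ≥ 50 — meets.
  The defendant carries Stage 2; the plaintiff now bears the burden.
Stage 3 (plaintiff, a clear and cogent showing, weight is at least 78): (f) 81 ≥ 78 — meets; (g) 82 ≥ 78 — meets.
  Stage 3 is satisfied; the plaintiff continues to bear the burden.
Stage 4 (plaintiff, a clear and cogent showing, weight is at least 78): (h) net 80−12=68 < 78 — fails.
  Stage 4 not carried; the plaintiff fails its burden.
The analysis ends at Stage 4; the defendant prevails.

defendant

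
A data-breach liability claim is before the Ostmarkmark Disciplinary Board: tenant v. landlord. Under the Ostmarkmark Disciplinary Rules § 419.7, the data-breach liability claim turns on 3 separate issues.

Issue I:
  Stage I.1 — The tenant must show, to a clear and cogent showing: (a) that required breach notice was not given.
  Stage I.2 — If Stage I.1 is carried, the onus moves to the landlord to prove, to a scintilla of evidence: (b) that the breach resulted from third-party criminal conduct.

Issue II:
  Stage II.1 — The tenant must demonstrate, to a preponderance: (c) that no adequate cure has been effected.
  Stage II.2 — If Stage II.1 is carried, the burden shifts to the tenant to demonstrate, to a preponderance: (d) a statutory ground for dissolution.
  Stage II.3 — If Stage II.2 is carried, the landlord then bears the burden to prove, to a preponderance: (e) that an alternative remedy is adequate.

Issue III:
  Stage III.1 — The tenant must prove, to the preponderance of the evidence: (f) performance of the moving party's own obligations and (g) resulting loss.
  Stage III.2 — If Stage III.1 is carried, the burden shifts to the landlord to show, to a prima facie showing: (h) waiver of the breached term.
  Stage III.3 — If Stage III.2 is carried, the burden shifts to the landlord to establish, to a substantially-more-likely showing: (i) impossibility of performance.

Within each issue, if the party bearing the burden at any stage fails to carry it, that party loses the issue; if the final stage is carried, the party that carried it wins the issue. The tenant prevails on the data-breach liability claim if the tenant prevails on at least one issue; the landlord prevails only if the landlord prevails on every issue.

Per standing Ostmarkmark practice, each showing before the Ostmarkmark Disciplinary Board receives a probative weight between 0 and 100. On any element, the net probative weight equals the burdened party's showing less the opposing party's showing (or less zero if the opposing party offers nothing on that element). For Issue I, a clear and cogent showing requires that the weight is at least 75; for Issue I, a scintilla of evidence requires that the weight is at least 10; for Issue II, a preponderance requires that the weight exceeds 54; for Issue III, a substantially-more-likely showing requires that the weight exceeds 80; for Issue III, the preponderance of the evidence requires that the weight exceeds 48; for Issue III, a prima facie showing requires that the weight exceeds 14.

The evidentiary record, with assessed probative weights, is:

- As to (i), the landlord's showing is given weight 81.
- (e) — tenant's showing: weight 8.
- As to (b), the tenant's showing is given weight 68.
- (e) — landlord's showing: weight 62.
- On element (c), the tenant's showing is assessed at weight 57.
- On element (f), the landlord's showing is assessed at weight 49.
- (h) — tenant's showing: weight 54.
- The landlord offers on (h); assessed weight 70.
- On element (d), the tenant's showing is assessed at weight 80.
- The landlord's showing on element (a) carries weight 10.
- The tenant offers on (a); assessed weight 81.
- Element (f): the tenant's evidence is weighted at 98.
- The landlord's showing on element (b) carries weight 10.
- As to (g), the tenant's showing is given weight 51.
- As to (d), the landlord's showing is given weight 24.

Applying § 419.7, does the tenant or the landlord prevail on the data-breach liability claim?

tenant

— Issue I —
Stage I.1 (tenant, a clear and cogent showing, weight is at least 75): (a) net 81−10=71 < 75 — fails.
  Not every element is met, so the tenant fails to carry Stage I.1.
The analysis ends at Stage I.1; the landlord prevails on this issue.
— Issue II —
Stage II.1 (tenant, a preponderance, weight exceeds 54): (c) 57 > 54 — meets.
  Stage II.1 carried; the burden remains with the tenant.
Stage II.2 (tenant, a preponderance, weight exceeds 54): (d) net 80−24=56 > 54 — meets.
  Stage II.2 is satisfied; the onus moves to the landlord.
Stage II.3 (landlord, a preponderance, weight exceeds 54): (e) net 62−8=54 ≤ 54 — fails.
  Not every element is met, so the landlord fails to carry Stage II.3.
The tenant prevails on this issue.
— Issue III —
At Stage III.1 the tenant must meet the preponderance of the evidence (weight exceeds 48): on (f) the weight is 98 less the opposing 49 gives net 49, > 48, so (f) meets the standard; on (g) the weight is 51, which does exceed 48, so (g) meets the standard.
  The tenant carries Stage III.1; the landlord now bears the burden.
At Stage III.2 the landlord must meet a prima facie showing (weight exceeds 14): on (h) the weight is 70 less the opposing 54 gives net 16, which does exceed 14, so (h) meets the standard.
  All elements met. The landlord retains the burden for Stage III.3.
At Stage III.3 the landlord must meet a substantially-more-likely showing (weight exceeds 80): on (i) the weight is 81, > 80, so (i) meets the standard.
  Stage III.3 carried; the final stage is satisfied.
With every stage satisfied, the landlord prevails on this issue.
Per-issue: Issue I → landlord; Issue II → tenant; Issue III → landlord. The tenant must prevail on at least one issue; overall, the tenant prevails.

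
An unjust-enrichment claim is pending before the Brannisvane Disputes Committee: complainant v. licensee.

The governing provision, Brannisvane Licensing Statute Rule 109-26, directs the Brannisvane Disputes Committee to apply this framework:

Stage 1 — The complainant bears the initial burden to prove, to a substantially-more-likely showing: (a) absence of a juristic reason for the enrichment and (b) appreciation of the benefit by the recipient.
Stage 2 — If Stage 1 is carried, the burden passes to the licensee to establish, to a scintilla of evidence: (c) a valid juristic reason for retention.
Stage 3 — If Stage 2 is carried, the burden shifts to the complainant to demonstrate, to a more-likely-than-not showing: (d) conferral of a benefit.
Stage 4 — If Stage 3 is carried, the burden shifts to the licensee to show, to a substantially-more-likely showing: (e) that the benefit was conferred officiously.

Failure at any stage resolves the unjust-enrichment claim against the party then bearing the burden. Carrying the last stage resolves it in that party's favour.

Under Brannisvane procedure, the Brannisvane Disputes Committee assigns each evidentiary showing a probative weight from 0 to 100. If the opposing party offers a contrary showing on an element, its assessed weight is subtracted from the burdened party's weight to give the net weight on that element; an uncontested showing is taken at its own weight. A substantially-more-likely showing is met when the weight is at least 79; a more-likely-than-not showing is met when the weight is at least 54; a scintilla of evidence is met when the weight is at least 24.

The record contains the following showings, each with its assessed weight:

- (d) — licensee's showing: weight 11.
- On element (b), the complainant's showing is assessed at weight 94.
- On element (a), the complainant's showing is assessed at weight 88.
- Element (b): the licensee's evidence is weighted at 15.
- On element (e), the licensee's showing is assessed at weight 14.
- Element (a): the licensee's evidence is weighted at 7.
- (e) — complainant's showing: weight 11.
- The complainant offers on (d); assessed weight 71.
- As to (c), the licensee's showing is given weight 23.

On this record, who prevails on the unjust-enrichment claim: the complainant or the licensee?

complainant

At Stage 1 the complainant must meet a substantially-more-likely showing (weight is at least 79): on (a) the weight is 88 less the opposing 7 gives net 81, which does reach 79, so (a) meets the standard; on (b) the weight is 94 less the opposing 15 gives net 79, ≥ 79, so (b) meets the standard.
  The complainant carries Stage 1; the licensee now bears the burden.
At Stage 2 the licensee must meet a scintilla of evidence (weight is at least 24): on (c) the weight is 23, < 24, so (c) does not meet the standard.
  The licensee does not carry Stage 2.
The complainant prevails.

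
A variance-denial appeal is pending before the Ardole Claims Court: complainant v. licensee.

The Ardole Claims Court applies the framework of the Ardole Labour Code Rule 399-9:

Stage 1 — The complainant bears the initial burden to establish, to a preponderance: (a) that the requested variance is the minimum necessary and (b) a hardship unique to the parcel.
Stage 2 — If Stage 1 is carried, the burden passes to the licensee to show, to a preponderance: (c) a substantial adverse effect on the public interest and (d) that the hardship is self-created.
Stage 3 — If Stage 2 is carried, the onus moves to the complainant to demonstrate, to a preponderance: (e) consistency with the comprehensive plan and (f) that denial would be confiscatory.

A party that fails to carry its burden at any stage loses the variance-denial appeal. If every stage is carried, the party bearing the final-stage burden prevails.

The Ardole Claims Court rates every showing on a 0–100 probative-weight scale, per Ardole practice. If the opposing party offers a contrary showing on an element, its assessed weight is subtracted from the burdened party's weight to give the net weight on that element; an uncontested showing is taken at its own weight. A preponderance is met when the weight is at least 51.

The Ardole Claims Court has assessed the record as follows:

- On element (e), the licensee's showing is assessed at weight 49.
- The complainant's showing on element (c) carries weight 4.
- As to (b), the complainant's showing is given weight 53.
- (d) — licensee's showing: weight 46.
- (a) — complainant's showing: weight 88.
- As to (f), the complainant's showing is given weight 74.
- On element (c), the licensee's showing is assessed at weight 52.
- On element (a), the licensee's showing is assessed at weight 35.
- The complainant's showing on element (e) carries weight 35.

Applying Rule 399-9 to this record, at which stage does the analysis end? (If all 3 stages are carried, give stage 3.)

At Stage 1 the complainant must meet a preponderance (weight is at least 51): on (a) the weight is 88 less the opposing 35 gives net 53, ≥ 51, so (a) meets the standard; on (b) the weight is 53, ≥ 51, so (b) meets the standard.
  All elements met. The burden passes to the licensee.
At Stage 2 the licensee must meet a preponderance (weight is at least 51): on (c) the weight is 52 less the opposing 4 gives net 48, < 51, so (c) does not meet the standard; on (d) the weight is 46, which does not reach 51, so (d) does not meet the standard.
  Stage 2 not carried; the licensee fails its burden.
The complainant prevails.

stage 2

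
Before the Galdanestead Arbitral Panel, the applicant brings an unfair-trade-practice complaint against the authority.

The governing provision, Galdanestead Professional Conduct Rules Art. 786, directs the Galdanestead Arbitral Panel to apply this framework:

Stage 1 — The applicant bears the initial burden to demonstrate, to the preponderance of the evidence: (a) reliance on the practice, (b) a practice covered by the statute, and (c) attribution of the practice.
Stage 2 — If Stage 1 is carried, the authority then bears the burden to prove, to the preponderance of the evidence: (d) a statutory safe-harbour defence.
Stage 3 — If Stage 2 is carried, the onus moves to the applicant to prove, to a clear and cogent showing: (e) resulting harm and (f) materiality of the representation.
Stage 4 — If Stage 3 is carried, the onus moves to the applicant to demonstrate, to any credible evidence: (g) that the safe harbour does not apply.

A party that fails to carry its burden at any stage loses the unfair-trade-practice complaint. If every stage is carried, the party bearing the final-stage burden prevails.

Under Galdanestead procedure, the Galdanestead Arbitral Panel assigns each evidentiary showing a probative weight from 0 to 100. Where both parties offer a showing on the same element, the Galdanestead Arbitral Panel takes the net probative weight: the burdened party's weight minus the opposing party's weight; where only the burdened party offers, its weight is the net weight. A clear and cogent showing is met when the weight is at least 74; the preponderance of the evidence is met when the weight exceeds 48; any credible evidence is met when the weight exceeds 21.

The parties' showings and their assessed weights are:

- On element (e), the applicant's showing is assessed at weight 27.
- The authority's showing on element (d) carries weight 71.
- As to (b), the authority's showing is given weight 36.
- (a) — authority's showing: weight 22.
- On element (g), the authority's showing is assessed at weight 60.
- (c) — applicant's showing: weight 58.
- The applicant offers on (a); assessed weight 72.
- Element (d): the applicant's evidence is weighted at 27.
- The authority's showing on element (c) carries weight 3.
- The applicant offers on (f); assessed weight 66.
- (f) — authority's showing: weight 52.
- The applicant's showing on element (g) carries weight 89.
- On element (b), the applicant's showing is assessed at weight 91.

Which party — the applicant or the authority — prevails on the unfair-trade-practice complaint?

applicant

At Stage 1 the applicant must meet the preponderance of the evidence (weight exceeds 48): on (a) the weight is 72 less the opposing 22 gives net 50, > 48, so (a) meets the standard; on (b) the weight is 91 less the opposing 36 gives net 55, which does exceed 48, so (b) meets the standard; on (c) the weight is 58 less the opposing 3 gives net 55, which does exceed 48, so (c) meets the standard.
  The applicant carries Stage 1; the authority now bears the burden.
At Stage 2 the authority must meet the preponderance of the evidence (weight exceeds 48): on (d) the weight is 71 less the opposing 27 gives net 44, which does not exceed 48, so (d) does not meet the standard.
  Not every element is met, so the authority fails to carry Stage 2.
The applicant prevails.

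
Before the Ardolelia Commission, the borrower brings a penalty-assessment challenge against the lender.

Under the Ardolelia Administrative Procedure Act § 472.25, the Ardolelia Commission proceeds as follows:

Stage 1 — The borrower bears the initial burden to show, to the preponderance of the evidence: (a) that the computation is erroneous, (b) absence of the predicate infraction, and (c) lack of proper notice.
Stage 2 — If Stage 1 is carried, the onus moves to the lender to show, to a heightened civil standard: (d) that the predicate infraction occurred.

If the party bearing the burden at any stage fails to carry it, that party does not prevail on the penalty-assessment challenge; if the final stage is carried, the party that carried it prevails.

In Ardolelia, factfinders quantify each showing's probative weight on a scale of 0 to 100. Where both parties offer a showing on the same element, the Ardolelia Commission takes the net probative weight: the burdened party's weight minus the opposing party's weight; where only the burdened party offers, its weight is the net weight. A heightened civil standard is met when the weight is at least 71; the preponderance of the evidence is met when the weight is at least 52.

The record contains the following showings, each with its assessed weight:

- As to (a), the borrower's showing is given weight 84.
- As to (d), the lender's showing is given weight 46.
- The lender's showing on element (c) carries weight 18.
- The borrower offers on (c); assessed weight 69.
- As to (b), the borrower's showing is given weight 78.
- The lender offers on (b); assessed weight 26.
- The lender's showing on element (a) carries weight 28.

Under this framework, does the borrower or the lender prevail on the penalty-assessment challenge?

Stage 1 (borrower, the preponderance of the evidence, weight is at least 52): (a) net 84−28=56 ≥ 52 — meets; (b) net 78−26=52 ≥ 52 — meets; (c) net 69−18=51 < 52 — fails.
  Stage 1 not carried; the borrower fails its burden.
The analysis ends at Stage 1; the lender prevails.

lender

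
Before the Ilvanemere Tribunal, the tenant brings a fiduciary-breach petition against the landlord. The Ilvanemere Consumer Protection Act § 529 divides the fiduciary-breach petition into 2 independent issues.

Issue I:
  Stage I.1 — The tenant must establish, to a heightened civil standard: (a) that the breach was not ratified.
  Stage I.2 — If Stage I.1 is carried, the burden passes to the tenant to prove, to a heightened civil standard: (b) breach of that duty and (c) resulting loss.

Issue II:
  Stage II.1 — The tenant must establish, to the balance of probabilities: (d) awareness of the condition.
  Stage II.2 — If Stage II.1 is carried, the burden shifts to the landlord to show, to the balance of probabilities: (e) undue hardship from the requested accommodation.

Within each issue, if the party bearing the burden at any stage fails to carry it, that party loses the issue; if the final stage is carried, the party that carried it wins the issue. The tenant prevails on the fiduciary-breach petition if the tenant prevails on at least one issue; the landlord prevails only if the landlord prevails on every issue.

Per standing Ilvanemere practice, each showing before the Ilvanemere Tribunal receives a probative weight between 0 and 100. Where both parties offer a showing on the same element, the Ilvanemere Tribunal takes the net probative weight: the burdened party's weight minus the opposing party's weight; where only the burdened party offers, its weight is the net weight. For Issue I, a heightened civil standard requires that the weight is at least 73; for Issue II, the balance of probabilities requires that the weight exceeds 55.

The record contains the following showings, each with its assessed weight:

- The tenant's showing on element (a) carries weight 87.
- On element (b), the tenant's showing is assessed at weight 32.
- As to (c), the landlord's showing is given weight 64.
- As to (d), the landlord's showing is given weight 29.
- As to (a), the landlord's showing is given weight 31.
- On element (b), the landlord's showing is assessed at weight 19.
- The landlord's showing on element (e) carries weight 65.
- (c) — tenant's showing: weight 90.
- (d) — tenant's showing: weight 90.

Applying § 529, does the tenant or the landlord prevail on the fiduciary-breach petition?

landlord

— Issue I —
Stage I.1 — burden on tenant; standard: a heightened civil standard (weight is at least 73).
    (a): 87 − 31 = 56 < 73 [not met]
  The tenant does not carry Stage I.1.
The landlord prevails on this issue.
— Issue II —
Stage II.1 — burden on tenant; standard: the balance of probabilities (weight exceeds 55).
    (d): 90 − 29 = 61 > 55 [met]
  Stage II.1 carried; the burden shifts to the landlord.
Stage II.2 — burden on landlord; standard: the balance of probabilities (weight exceeds 55).
    (e): 65 > 55 [met]
  The landlord carries the last stage.
All stages carried — the landlord prevails on this issue.
Per-issue: Issue I → landlord; Issue II → landlord. The tenant must prevail on at least one issue; overall, the landlord prevails.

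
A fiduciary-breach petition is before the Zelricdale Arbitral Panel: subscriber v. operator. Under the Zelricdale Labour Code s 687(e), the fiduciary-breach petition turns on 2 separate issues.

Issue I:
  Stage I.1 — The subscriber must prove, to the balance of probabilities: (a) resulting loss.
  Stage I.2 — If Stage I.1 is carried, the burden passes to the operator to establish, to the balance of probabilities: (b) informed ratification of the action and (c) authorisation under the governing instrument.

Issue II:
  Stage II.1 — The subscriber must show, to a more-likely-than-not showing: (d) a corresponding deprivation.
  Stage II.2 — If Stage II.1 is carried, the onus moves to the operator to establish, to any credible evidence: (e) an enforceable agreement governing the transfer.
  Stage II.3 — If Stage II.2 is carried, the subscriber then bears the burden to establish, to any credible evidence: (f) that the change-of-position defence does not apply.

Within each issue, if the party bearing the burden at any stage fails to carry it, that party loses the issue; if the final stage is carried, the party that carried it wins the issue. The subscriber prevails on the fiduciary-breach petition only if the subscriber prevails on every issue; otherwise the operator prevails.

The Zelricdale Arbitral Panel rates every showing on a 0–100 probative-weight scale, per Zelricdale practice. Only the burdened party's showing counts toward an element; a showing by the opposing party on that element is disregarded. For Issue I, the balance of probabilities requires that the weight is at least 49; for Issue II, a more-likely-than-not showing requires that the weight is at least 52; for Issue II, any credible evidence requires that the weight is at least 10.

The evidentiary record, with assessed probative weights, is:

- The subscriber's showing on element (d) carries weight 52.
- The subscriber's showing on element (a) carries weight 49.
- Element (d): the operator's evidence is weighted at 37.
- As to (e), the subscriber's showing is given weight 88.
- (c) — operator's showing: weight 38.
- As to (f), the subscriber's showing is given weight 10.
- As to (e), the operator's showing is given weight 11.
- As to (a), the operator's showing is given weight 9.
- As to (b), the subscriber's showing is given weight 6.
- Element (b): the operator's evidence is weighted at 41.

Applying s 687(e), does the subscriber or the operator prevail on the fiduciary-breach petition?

— Issue I —
Stage I.1 — burden on subscriber; standard: the balance of probabilities (weight is at least 49).
    (a): 49 (operator's 9 disregarded) ≥ 49 [met]
  The subscriber carries Stage I.1; the operator now bears the burden.
Stage I.2 — burden on operator; standard: the balance of probabilities (weight is at least 49).
    (b): 41 (subscriber's 6 disregarded) < 49 [not met]
    (c): 38 < 49 [not met]
  Stage I.2 not carried; the operator fails its burden.
The analysis ends at Stage I.2; the subscriber prevails on this issue.
— Issue II —
At Stage II.1 the subscriber must meet a more-likely-than-not showing (weight is at least 52): on (d) the weight is 52 (the operator's 37 is given no effect), which does reach 52, so (d) meets the standard.
  Stage II.1 is satisfied; the onus moves to the operator.
At Stage II.2 the operator must meet any credible evidence (weight is at least 10): on (e) the weight is 11 (the subscriber's 88 is given no effect), ≥ 10, so (e) meets the standard.
  The operator carries Stage II.2; the subscriber now bears the burden.
At Stage II.3 the subscriber must meet any credible evidence (weight is at least 10): on (f) the weight is 10, which does reach 10, so (f) meets the standard.
  All elements met at the final stage.
With every stage satisfied, the subscriber prevails on this issue.
Per-issue: Issue I → subscriber; Issue II → subscriber. The subscriber must prevail on every issue; overall, the subscriber prevails.

subscriber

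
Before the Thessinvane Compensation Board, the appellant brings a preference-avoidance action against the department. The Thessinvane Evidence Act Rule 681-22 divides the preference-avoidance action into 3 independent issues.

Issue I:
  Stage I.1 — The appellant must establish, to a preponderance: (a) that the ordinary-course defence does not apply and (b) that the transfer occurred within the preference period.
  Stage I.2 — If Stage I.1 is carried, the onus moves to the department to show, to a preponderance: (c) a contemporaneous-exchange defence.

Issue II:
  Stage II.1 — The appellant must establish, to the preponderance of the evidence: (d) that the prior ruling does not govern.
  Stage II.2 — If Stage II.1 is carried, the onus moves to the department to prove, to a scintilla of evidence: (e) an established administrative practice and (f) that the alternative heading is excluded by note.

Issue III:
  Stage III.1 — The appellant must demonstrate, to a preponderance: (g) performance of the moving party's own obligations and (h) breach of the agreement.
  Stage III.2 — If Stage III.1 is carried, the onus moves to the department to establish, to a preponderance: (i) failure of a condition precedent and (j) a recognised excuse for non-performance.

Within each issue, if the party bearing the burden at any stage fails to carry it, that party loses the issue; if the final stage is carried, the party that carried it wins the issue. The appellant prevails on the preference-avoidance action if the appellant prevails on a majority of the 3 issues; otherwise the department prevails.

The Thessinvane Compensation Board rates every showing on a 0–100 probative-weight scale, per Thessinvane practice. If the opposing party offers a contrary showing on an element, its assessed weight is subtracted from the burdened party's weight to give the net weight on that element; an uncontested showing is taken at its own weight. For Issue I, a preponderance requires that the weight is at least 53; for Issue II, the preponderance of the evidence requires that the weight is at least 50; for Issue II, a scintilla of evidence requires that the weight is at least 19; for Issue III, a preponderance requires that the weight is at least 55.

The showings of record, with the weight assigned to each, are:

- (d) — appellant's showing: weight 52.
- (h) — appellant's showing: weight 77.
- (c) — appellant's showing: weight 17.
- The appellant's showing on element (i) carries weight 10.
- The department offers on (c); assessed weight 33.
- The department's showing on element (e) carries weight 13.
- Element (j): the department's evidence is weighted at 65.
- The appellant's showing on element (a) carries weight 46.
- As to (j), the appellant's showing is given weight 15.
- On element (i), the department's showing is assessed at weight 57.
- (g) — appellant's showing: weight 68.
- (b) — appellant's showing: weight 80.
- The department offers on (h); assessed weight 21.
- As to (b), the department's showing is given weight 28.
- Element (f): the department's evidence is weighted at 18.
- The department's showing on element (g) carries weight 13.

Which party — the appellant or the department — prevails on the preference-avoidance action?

appellant

— Issue I —
At Stage I.1 the appellant must meet a preponderance (weight is at least 53): on (a) the weight is 46, < 53, so (a) does not meet the standard; on (b) the weight is 80 less the opposing 28 gives net 52, < 53, so (b) does not meet the standard.
  Stage I.1 not carried; the appellant fails its burden.
So the department prevails on this issue.
— Issue II —
Stage II.1 — burden on appellant; standard: the preponderance of the evidence (weight is at least 50).
    (d): 52 ≥ 50 [met]
  Stage II.1 carried; the burden shifts to the department.
Stage II.2 — burden on department; standard: a scintilla of evidence (weight is at least 19).
    (e): 13 < 19 [not met]
    (f): 18 < 19 [not met]
  Not every element is met, so the department fails to carry Stage II.2.
So the appellant prevails on this issue.
— Issue III —
Stage III.1 (appellant, a preponderance, weight is at least 55): (g) net 68−13=55 ≥ 55 — meets; (h) net 77−21=56 ≥ 55 — meets.
  All elements met. The burden passes to the department.
Stage III.2 (department, a preponderance, weight is at least 55): (i) net 57−10=47 < 55 — fails; (j) net 65−15=50 < 55 — fails.
  Stage III.2 not carried; the department fails its burden.
The appellant prevails on this issue.
Per-issue: Issue I → department; Issue II → appellant; Issue III → appellant. The appellant must prevail on a majority of issues; overall, the appellant prevails.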